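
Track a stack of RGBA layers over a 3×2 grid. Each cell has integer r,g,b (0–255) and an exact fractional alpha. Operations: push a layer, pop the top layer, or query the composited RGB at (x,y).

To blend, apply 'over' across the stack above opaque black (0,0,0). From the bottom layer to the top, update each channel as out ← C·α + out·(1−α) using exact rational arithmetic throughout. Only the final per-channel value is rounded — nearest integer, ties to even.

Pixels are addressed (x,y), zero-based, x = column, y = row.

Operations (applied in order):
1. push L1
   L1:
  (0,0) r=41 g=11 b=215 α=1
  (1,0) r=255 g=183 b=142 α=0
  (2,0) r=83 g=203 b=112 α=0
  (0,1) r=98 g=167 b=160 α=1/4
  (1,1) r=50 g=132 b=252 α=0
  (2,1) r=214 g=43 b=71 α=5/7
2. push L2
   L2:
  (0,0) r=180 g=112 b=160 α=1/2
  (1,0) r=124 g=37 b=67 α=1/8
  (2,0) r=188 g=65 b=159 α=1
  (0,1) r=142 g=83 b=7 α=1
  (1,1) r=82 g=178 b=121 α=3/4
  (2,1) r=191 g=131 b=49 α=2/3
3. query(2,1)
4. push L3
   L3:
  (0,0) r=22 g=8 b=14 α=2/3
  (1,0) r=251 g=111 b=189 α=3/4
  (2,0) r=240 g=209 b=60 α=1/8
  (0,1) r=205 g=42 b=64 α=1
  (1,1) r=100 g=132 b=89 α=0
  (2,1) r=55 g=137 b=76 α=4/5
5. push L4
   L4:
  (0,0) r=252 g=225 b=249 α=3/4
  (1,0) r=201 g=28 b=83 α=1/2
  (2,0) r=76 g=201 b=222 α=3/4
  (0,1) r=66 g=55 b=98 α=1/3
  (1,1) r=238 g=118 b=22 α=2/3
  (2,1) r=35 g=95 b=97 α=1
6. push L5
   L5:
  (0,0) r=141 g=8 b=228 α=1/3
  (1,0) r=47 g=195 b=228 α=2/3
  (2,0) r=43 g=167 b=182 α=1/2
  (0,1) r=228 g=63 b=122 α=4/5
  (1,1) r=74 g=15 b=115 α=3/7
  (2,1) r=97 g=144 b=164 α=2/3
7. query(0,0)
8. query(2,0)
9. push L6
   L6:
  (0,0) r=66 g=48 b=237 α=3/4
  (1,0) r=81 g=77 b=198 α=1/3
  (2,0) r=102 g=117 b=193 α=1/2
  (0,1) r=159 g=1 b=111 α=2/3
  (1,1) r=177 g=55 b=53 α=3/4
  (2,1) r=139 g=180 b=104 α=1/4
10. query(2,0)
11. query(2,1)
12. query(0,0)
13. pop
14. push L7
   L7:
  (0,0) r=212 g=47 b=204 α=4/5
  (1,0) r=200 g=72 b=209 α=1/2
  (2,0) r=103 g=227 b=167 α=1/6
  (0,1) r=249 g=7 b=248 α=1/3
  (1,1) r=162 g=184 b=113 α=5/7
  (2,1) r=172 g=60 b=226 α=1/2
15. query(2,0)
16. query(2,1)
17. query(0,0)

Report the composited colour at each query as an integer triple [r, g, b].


query (2,1) [L1,L2] — begin 0,0,0
+L1 (α=5/7) → [1070/7, 215/7, 355/7]
+L2 (α=2/3) → [1248/7, 683/7, 347/7]
→ [178, 98, 50]

at x=0,y=0 over L1,L2,L3,L4,L5:
after L1 α=1: [41, 11, 215]
after L2 α=1/2: [221/2, 123/2, 375/2]
after L3 α=2/3: [103/2, 155/6, 431/6]
after L4 α=3/4: [1615/8, 4205/24, 4913/24]
after L5 α=1/3: [2179/12, 4301/36, 7649/36]
→ [182, 119, 212]

(2,0) stack=L1,L2,L3,L4,L5; from [0,0,0]:
after L1 α=0: [0, 0, 0]
after L2 α=1: [188, 65, 159]
after L3 α=1/8: [389/2, 83, 1173/8]
after L4 α=3/4: [845/8, 343/2, 6501/32]
after L5 α=1/2: [1189/16, 677/4, 12325/64]
→ [74, 169, 193]

query (2,0) [L1,L2,L3,L4,L5,L6] — begin 0,0,0
L1 α=0: [0, 0, 0]
L2 α=1: [188, 65, 159]
L3 α=1/8: [389/2, 83, 1173/8]
L4 α=3/4: [845/8, 343/2, 6501/32]
L5 α=1/2: [1189/16, 677/4, 12325/64]
L6 α=1/2: [2821/32, 1145/8, 24677/128]
= [88, 143, 193]

query (2,1) [L1,L2,L3,L4,L5,L6] — begin 0,0,0
+L1 (α=5/7) → [1070/7, 215/7, 355/7]
+L2 (α=2/3) → [1248/7, 683/7, 347/7]
+L3 (α=4/5) → [2788/35, 4519/35, 495/7]
+L4 (α=1) → [35, 95, 97]
+L5 (α=2/3) → [229/3, 383/3, 425/3]
+L6 (α=1/4) → [92, 563/4, 529/4]
→ [92, 141, 132]

(0,0) stack=L1,L2,L3,L4,L5,L6; from [0,0,0]:
+L1 (α=1) → [41, 11, 215]
+L2 (α=1/2) → [221/2, 123/2, 375/2]
+L3 (α=2/3) → [103/2, 155/6, 431/6]
+L4 (α=3/4) → [1615/8, 4205/24, 4913/24]
+L5 (α=1/3) → [2179/12, 4301/36, 7649/36]
+L6 (α=3/4) → [4555/48, 9485/144, 33245/144]
rounded: [95, 66, 231]

query (2,0) [L1,L2,L3,L4,L5,L7] — begin 0,0,0
after L1 α=0: [0, 0, 0]
after L2 α=1: [188, 65, 159]
after L3 α=1/8: [389/2, 83, 1173/8]
after L4 α=3/4: [845/8, 343/2, 6501/32]
after L5 α=1/2: [1189/16, 677/4, 12325/64]
after L7 α=1/6: [2531/32, 1431/8, 72313/384]
→ [79, 179, 188]

query (2,1) [L1,L2,L3,L4,L5,L7] — begin 0,0,0
+L1 (α=5/7) → [1070/7, 215/7, 355/7]
+L2 (α=2/3) → [1248/7, 683/7, 347/7]
+L3 (α=4/5) → [2788/35, 4519/35, 495/7]
+L4 (α=1) → [35, 95, 97]
+L5 (α=2/3) → [229/3, 383/3, 425/3]
+L7 (α=1/2) → [745/6, 563/6, 1103/6]
rounded: [124, 94, 184]

at x=0,y=0 over L1,L2,L3,L4,L5,L7:
L1 α=1: [41, 11, 215]
L2 α=1/2: [221/2, 123/2, 375/2]
L3 α=2/3: [103/2, 155/6, 431/6]
L4 α=3/4: [1615/8, 4205/24, 4913/24]
L5 α=1/3: [2179/12, 4301/36, 7649/36]
L7 α=4/5: [2471/12, 11069/180, 7405/36]
rounded: [206, 61, 206]


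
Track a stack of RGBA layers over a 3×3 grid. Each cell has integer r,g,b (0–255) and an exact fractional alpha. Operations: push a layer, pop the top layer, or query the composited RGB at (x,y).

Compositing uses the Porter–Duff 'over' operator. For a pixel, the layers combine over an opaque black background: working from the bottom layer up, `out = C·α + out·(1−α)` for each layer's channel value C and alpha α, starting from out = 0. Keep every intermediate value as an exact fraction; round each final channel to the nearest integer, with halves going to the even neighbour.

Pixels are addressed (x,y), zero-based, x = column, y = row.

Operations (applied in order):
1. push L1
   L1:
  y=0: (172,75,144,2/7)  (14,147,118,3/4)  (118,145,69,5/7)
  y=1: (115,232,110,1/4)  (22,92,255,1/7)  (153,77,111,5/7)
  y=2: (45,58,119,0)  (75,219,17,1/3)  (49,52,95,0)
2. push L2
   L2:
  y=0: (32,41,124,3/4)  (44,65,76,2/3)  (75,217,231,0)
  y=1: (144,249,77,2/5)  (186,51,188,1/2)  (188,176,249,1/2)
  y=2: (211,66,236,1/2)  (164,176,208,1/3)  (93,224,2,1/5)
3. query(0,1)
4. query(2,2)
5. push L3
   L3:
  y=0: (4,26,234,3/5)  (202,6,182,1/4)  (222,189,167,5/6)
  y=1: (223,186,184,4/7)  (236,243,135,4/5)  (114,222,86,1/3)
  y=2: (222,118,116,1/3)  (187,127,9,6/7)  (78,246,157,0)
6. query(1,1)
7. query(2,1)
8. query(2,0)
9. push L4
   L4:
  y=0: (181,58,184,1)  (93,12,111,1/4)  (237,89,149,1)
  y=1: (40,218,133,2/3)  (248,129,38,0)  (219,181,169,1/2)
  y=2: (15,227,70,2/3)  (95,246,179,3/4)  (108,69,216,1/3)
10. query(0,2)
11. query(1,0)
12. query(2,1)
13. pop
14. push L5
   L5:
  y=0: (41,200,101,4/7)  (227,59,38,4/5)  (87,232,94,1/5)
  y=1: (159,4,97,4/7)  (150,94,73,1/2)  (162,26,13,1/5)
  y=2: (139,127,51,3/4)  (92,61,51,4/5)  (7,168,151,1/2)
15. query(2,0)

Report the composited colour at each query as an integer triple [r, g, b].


at x=0,y=1 over L1,L2:
after L1 α=1/4: [115/4, 58, 55/2]
after L2 α=2/5: [1497/20, 672/5, 473/10]
rounded: [75, 134, 47]

(2,2) stack=L1,L2; from [0,0,0]:
L1 α=0: [0, 0, 0]
L2 α=1/5: [93/5, 224/5, 2/5]
= [19, 45, 0]

(1,1) stack=L1,L2,L3; from [0,0,0]:
after L1 α=1/7: [22/7, 92/7, 255/7]
after L2 α=1/2: [662/7, 449/14, 1571/14]
after L3 α=4/5: [1454/7, 14057/70, 9131/70]
= [208, 201, 130]

(2,1) stack=L1,L2,L3; from [0,0,0]:
+L1 (α=5/7) → [765/7, 55, 555/7]
+L2 (α=1/2) → [2081/14, 231/2, 1149/7]
+L3 (α=1/3) → [2879/21, 151, 2900/21]
rounded: [137, 151, 138]

at x=2,y=0 over L1,L2,L3:
L1 α=5/7: [590/7, 725/7, 345/7]
L2 α=0: [590/7, 725/7, 345/7]
L3 α=5/6: [4180/21, 3670/21, 3095/21]
rounded: [199, 175, 147]

query (0,2) [L1,L2,L3,L4] — begin 0,0,0
L1 α=0: [0, 0, 0]
L2 α=1/2: [211/2, 33, 118]
L3 α=1/3: [433/3, 184/3, 352/3]
L4 α=2/3: [523/9, 1546/9, 772/9]
= [58, 172, 86]

at x=1,y=0 over L1,L2,L3,L4:
after L1 α=3/4: [21/2, 441/4, 177/2]
after L2 α=2/3: [197/6, 961/12, 481/6]
after L3 α=1/4: [601/8, 985/16, 845/8]
after L4 α=1/4: [2547/32, 3147/64, 3423/32]
= [80, 49, 107]

(2,1) stack=L1,L2,L3,L4; from [0,0,0]:
after L1 α=5/7: [765/7, 55, 555/7]
after L2 α=1/2: [2081/14, 231/2, 1149/7]
after L3 α=1/3: [2879/21, 151, 2900/21]
after L4 α=1/2: [3739/21, 166, 6449/42]
→ [178, 166, 154]

query (2,0) [L1,L2,L3,L5] — begin 0,0,0
after L1 α=5/7: [590/7, 725/7, 345/7]
after L2 α=0: [590/7, 725/7, 345/7]
after L3 α=5/6: [4180/21, 3670/21, 3095/21]
after L5 α=1/5: [18547/105, 19552/105, 14354/105]
rounded: [177, 186, 137]


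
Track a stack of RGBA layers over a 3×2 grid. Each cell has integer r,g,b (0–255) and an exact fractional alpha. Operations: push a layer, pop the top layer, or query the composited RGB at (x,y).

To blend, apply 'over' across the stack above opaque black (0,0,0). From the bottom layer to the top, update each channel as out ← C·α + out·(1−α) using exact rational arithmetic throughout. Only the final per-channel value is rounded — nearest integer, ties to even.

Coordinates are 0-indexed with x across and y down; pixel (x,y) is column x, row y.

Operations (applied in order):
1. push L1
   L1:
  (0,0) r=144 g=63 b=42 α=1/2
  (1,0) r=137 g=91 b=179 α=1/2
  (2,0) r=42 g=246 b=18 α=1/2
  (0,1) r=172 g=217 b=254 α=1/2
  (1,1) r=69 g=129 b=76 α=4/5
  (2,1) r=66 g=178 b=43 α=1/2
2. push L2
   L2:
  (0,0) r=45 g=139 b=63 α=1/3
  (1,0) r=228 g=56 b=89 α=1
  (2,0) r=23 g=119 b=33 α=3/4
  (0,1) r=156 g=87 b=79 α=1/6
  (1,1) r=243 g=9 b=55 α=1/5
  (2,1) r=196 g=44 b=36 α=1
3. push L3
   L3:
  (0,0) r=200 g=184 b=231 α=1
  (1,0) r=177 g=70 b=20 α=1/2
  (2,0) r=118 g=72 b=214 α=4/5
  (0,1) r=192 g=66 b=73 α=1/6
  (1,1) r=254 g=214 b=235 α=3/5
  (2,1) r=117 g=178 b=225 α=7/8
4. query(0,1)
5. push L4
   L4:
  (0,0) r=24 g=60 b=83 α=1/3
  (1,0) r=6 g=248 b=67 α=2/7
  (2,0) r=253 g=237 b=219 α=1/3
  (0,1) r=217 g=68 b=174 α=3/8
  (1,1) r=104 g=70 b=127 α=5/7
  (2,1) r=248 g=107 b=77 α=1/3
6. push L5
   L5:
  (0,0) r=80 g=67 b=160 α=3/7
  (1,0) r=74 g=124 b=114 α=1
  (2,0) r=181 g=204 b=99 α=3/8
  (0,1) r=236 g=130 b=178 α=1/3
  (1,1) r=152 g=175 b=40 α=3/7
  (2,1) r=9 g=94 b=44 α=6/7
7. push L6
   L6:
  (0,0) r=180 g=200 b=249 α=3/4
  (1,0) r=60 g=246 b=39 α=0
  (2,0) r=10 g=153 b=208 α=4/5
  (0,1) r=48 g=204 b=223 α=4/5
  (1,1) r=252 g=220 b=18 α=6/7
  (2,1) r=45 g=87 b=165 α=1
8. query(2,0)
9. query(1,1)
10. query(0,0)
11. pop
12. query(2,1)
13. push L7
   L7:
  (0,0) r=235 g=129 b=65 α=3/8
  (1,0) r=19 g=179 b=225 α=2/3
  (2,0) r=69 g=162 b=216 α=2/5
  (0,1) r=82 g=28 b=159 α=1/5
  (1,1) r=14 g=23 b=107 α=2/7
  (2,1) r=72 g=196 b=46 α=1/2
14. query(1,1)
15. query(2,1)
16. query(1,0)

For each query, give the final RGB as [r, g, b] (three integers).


at x=0,y=1 over L1,L2,L3:
after L1 α=1/2: [86, 217/2, 127]
after L2 α=1/6: [293/3, 1259/12, 119]
after L3 α=1/6: [2041/18, 7087/72, 334/3]
= [113, 98, 111]

(2,0) stack=L1,L2,L3,L4,L5,L6; from [0,0,0]:
L1 α=1/2: [21, 123, 9]
L2 α=3/4: [45/2, 120, 27]
L3 α=4/5: [989/10, 408/5, 883/5]
L4 α=1/3: [2254/15, 667/5, 2861/15]
L5 α=3/8: [3883/24, 1279/8, 469/3]
L6 α=4/5: [4843/120, 1235/8, 593/3]
→ [40, 154, 198]

query (1,1) [L1,L2,L3,L4,L5,L6] — begin 0,0,0
+L1 (α=4/5) → [276/5, 516/5, 304/5]
+L2 (α=1/5) → [2319/25, 2109/25, 1491/25]
+L3 (α=3/5) → [23688/125, 20268/125, 20607/125]
+L4 (α=5/7) → [112376/875, 84286/875, 17227/125]
+L5 (α=3/7) → [848504/6125, 796519/6125, 83908/875]
+L6 (α=6/7) → [10109504/42875, 8881519/42875, 178408/6125]
rounded: [236, 207, 29]

at x=0,y=0 over L1,L2,L3,L4,L5,L6:
after L1 α=1/2: [72, 63/2, 21]
after L2 α=1/3: [63, 202/3, 35]
after L3 α=1: [200, 184, 231]
after L4 α=1/3: [424/3, 428/3, 545/3]
after L5 α=3/7: [2416/21, 2315/21, 3620/21]
after L6 α=3/4: [3439/21, 14915/84, 19307/84]
→ [164, 178, 230]

query (2,1) [L1,L2,L3,L4,L5] — begin 0,0,0
+L1 (α=1/2) → [33, 89, 43/2]
+L2 (α=1) → [196, 44, 36]
+L3 (α=7/8) → [1015/8, 645/4, 1611/8]
+L4 (α=1/3) → [669/4, 859/6, 1919/12]
+L5 (α=6/7) → [885/28, 4243/42, 5087/84]
→ [32, 101, 61]

(1,1) stack=L1,L2,L3,L4,L5,L7; from [0,0,0]:
+L1 (α=4/5) → [276/5, 516/5, 304/5]
+L2 (α=1/5) → [2319/25, 2109/25, 1491/25]
+L3 (α=3/5) → [23688/125, 20268/125, 20607/125]
+L4 (α=5/7) → [112376/875, 84286/875, 17227/125]
+L5 (α=3/7) → [848504/6125, 796519/6125, 83908/875]
+L7 (α=2/7) → [882804/8575, 852869/8575, 121358/1225]
= [103, 99, 99]

at x=2,y=1 over L1,L2,L3,L4,L5,L7:
after L1 α=1/2: [33, 89, 43/2]
after L2 α=1: [196, 44, 36]
after L3 α=7/8: [1015/8, 645/4, 1611/8]
after L4 α=1/3: [669/4, 859/6, 1919/12]
after L5 α=6/7: [885/28, 4243/42, 5087/84]
after L7 α=1/2: [2901/56, 12475/84, 8951/168]
→ [52, 149, 53]

query (1,0) [L1,L2,L3,L4,L5,L7] — begin 0,0,0
after L1 α=1/2: [137/2, 91/2, 179/2]
after L2 α=1: [228, 56, 89]
after L3 α=1/2: [405/2, 63, 109/2]
after L4 α=2/7: [2049/14, 811/7, 813/14]
after L5 α=1: [74, 124, 114]
after L7 α=2/3: [112/3, 482/3, 188]
rounded: [37, 161, 188]


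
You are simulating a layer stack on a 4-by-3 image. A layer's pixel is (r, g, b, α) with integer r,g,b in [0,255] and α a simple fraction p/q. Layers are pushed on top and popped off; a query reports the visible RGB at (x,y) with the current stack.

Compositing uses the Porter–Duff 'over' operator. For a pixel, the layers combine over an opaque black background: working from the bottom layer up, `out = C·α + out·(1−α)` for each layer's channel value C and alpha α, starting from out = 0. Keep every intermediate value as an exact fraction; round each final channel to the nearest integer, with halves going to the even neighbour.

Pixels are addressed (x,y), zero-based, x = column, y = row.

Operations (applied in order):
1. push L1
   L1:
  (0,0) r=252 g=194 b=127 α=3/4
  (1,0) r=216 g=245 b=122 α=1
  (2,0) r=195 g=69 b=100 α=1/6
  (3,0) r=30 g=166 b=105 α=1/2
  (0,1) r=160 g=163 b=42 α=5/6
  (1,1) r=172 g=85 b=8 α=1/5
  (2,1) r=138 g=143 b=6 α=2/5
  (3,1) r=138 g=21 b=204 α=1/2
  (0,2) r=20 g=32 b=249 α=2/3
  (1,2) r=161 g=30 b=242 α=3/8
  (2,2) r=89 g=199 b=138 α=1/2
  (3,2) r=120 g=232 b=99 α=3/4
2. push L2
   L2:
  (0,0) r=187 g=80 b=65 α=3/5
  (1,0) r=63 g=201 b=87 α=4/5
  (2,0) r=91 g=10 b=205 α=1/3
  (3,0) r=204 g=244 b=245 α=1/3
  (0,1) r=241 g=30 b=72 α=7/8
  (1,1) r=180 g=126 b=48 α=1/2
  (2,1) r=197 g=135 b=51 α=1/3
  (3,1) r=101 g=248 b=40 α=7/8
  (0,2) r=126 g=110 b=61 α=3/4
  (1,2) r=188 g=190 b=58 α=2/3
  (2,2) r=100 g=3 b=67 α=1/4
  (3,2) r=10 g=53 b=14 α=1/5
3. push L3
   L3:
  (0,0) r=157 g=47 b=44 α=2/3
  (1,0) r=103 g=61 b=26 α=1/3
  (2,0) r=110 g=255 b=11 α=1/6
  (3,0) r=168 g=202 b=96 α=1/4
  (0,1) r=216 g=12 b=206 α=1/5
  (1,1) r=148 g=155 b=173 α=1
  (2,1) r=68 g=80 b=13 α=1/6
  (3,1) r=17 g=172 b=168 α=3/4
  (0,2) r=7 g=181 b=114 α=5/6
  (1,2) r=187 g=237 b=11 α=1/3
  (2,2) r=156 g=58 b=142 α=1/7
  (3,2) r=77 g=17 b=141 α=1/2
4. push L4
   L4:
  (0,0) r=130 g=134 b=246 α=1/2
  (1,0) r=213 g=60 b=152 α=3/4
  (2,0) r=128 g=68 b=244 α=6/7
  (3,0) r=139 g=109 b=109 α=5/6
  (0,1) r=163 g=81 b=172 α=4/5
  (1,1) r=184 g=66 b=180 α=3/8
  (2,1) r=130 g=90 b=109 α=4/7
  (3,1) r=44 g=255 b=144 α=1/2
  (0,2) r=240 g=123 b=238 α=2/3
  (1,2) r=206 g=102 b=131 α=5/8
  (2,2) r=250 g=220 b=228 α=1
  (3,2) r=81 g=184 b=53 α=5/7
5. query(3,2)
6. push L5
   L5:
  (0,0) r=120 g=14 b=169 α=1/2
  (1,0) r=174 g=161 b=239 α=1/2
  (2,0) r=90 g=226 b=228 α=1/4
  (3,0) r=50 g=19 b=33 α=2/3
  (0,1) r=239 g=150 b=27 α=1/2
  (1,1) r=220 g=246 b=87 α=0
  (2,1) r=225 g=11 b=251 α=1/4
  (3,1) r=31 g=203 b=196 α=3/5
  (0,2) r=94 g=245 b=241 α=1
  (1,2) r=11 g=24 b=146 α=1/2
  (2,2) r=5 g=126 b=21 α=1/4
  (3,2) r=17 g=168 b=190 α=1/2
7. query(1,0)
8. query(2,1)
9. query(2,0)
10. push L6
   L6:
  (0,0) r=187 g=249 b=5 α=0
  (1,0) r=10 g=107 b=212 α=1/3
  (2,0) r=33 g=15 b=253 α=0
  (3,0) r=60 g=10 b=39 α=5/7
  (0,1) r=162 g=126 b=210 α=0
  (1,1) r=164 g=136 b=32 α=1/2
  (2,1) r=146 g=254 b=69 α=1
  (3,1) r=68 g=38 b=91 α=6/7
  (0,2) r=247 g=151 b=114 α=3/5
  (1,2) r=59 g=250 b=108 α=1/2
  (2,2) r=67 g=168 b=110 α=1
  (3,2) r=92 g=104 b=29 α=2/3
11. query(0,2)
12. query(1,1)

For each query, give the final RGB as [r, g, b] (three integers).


at x=3,y=2 over L1,L2,L3,L4:
+L1 (α=3/4) → [90, 174, 297/4]
+L2 (α=1/5) → [74, 749/5, 311/5]
+L3 (α=1/2) → [151/2, 417/5, 508/5]
+L4 (α=5/7) → [556/7, 5434/35, 2341/35]
rounded: [79, 155, 67]

(1,0) stack=L1,L2,L3,L4,L5; from [0,0,0]:
+L1 (α=1) → [216, 245, 122]
+L2 (α=4/5) → [468/5, 1049/5, 94]
+L3 (α=1/3) → [1451/15, 801/5, 214/3]
+L4 (α=3/4) → [2759/15, 1701/20, 791/6]
+L5 (α=1/2) → [5369/30, 4921/40, 2225/12]
→ [179, 123, 185]

at x=2,y=1 over L1,L2,L3,L4,L5:
L1 α=2/5: [276/5, 286/5, 12/5]
L2 α=1/3: [1537/15, 1247/15, 93/5]
L3 α=1/6: [1741/18, 1487/18, 53/3]
L4 α=4/7: [4861/42, 521/6, 489/7]
L5 α=1/4: [8011/56, 543/8, 806/7]
→ [143, 68, 115]

query (2,0) [L1,L2,L3,L4,L5] — begin 0,0,0
after L1 α=1/6: [65/2, 23/2, 50/3]
after L2 α=1/3: [52, 11, 715/9]
after L3 α=1/6: [185/3, 155/3, 1837/27]
after L4 α=6/7: [2489/21, 197/3, 41365/189]
after L5 α=1/4: [3119/28, 423/4, 55729/252]
= [111, 106, 221]

(0,2) stack=L1,L2,L3,L4,L5,L6; from [0,0,0]:
+L1 (α=2/3) → [40/3, 64/3, 166]
+L2 (α=3/4) → [587/6, 527/6, 349/4]
+L3 (α=5/6) → [797/36, 5957/36, 2629/24]
+L4 (α=2/3) → [18077/108, 14813/108, 14053/72]
+L5 (α=1) → [94, 245, 241]
+L6 (α=3/5) → [929/5, 943/5, 824/5]
= [186, 189, 165]

query (1,1) [L1,L2,L3,L4,L5,L6] — begin 0,0,0
+L1 (α=1/5) → [172/5, 17, 8/5]
+L2 (α=1/2) → [536/5, 143/2, 124/5]
+L3 (α=1) → [148, 155, 173]
+L4 (α=3/8) → [323/2, 973/8, 1405/8]
+L5 (α=0) → [323/2, 973/8, 1405/8]
+L6 (α=1/2) → [651/4, 2061/16, 1661/16]
→ [163, 129, 104]


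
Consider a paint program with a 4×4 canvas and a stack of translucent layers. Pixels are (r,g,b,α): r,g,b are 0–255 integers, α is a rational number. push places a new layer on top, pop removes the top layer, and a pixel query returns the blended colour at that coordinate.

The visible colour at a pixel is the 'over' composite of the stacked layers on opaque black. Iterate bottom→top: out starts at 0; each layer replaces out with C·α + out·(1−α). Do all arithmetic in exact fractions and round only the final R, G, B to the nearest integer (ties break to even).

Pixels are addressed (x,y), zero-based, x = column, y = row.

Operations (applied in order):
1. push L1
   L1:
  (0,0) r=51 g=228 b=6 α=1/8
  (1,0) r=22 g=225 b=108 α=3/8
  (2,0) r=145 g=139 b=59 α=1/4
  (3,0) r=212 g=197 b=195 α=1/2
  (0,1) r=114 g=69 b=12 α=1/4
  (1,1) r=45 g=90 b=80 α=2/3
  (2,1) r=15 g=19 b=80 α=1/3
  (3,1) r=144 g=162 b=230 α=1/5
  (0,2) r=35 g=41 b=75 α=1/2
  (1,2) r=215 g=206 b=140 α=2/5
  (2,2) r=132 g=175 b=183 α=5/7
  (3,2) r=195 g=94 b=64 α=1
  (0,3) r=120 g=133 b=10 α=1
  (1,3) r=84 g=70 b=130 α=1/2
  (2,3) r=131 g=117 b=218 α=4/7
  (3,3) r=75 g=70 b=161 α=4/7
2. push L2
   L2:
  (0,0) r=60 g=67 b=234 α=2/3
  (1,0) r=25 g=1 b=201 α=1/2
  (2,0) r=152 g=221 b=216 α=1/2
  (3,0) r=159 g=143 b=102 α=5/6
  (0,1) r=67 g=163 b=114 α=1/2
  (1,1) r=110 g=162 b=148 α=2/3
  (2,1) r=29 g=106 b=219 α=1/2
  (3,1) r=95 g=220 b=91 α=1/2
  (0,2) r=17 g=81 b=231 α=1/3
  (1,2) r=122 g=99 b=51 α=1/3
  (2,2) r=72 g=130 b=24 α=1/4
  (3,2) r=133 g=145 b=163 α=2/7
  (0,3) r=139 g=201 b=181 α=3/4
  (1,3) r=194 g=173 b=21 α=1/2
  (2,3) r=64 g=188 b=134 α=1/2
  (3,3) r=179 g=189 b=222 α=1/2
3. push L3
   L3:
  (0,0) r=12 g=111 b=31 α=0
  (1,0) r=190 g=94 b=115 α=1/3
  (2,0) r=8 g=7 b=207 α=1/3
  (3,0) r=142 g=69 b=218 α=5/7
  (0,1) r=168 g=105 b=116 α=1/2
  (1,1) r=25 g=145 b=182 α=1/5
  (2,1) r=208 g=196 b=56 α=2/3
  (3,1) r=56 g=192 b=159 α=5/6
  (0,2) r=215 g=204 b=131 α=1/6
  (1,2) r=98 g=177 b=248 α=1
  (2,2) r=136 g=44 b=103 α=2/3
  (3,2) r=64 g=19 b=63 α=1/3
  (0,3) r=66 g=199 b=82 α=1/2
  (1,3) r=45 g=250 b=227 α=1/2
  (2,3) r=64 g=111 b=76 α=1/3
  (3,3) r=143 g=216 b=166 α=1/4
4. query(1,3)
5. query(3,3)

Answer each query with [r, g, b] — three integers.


query (1,3) [L1,L2,L3] — begin 0,0,0
after L1 α=1/2: [42, 35, 65]
after L2 α=1/2: [118, 104, 43]
after L3 α=1/2: [163/2, 177, 135]
= [82, 177, 135]

query (3,3) [L1,L2,L3] — begin 0,0,0
L1 α=4/7: [300/7, 40, 92]
L2 α=1/2: [1553/14, 229/2, 157]
L3 α=1/4: [6661/56, 1119/8, 637/4]
rounded: [119, 140, 159]


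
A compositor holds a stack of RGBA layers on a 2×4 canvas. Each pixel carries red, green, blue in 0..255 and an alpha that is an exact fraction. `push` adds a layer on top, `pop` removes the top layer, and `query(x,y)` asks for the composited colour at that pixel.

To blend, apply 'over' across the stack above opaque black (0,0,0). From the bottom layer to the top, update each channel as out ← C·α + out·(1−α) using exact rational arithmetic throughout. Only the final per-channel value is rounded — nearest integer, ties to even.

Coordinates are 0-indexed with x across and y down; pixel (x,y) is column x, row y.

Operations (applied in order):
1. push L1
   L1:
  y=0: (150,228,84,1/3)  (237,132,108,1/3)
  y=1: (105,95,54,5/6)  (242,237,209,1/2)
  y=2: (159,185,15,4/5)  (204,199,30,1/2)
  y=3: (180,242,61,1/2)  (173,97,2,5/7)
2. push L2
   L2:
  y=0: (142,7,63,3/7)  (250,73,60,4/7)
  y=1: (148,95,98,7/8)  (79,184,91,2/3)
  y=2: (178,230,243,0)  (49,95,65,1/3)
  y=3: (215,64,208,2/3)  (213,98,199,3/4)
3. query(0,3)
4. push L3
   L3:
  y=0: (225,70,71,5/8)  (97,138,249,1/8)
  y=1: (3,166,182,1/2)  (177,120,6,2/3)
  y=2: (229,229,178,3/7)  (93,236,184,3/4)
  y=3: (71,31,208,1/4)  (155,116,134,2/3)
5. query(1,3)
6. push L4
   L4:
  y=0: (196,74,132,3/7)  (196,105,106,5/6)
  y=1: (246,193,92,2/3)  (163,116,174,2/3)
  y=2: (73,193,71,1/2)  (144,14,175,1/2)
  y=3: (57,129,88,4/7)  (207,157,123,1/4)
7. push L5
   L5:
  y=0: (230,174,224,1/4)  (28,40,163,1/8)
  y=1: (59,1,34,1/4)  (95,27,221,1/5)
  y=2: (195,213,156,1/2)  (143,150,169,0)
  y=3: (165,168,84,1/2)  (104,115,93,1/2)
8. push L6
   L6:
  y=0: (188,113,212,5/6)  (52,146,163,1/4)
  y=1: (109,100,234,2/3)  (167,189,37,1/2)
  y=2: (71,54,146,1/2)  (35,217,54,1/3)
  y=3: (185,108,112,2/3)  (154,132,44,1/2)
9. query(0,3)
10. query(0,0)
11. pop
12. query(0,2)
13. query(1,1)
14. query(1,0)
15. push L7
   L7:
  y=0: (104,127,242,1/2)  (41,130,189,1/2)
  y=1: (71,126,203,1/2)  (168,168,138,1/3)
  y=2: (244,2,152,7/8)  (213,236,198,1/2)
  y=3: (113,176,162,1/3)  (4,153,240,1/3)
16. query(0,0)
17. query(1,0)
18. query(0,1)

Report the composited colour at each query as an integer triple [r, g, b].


(0,3) stack=L1,L2; from [0,0,0]:
+L1 (α=1/2) → [90, 121, 61/2]
+L2 (α=2/3) → [520/3, 83, 893/6]
→ [173, 83, 149]

(1,3) stack=L1,L2,L3; from [0,0,0]:
after L1 α=5/7: [865/7, 485/7, 10/7]
after L2 α=3/4: [2669/14, 2543/28, 4189/28]
after L3 α=2/3: [7009/42, 3013/28, 11693/84]
= [167, 108, 139]

(0,3) stack=L1,L2,L3,L4,L5,L6; from [0,0,0]:
+L1 (α=1/2) → [90, 121, 61/2]
+L2 (α=2/3) → [520/3, 83, 893/6]
+L3 (α=1/4) → [591/4, 70, 1309/8]
+L4 (α=4/7) → [2685/28, 726/7, 6743/56]
+L5 (α=1/2) → [7305/56, 951/7, 11447/112]
+L6 (α=2/3) → [28025/168, 821/7, 36535/336]
rounded: [167, 117, 109]

query (0,0) [L1,L2,L3,L4,L5,L6] — begin 0,0,0
+L1 (α=1/3) → [50, 76, 28]
+L2 (α=3/7) → [626/7, 325/7, 43]
+L3 (α=5/8) → [9753/56, 3425/56, 121/2]
+L4 (α=3/7) → [17985/98, 6533/98, 638/7]
+L5 (α=1/4) → [76495/392, 36651/392, 1741/14]
+L6 (α=5/6) → [148325/784, 258131/2352, 5527/28]
= [189, 110, 197]

(0,2) stack=L1,L2,L3,L4,L5; from [0,0,0]:
after L1 α=4/5: [636/5, 148, 12]
after L2 α=0: [636/5, 148, 12]
after L3 α=3/7: [5979/35, 1279/7, 582/7]
after L4 α=1/2: [4267/35, 1315/7, 1079/14]
after L5 α=1/2: [5546/35, 1403/7, 3263/28]
= [158, 200, 117]

(1,1) stack=L1,L2,L3,L4,L5; from [0,0,0]:
+L1 (α=1/2) → [121, 237/2, 209/2]
+L2 (α=2/3) → [93, 973/6, 191/2]
+L3 (α=2/3) → [149, 2413/18, 215/6]
+L4 (α=2/3) → [475/3, 6589/54, 2303/18]
+L5 (α=1/5) → [437/3, 13907/135, 1319/9]
= [146, 103, 147]

at x=1,y=0 over L1,L2,L3,L4,L5:
after L1 α=1/3: [79, 44, 36]
after L2 α=4/7: [1237/7, 424/7, 348/7]
after L3 α=1/8: [667/4, 281/4, 597/8]
after L4 α=5/6: [1529/8, 2381/24, 4837/48]
after L5 α=1/8: [10927/64, 17627/192, 41683/384]
= [171, 92, 109]

at x=0,y=0 over L1,L2,L3,L4,L5,L7:
after L1 α=1/3: [50, 76, 28]
after L2 α=3/7: [626/7, 325/7, 43]
after L3 α=5/8: [9753/56, 3425/56, 121/2]
after L4 α=3/7: [17985/98, 6533/98, 638/7]
after L5 α=1/4: [76495/392, 36651/392, 1741/14]
after L7 α=1/2: [117263/784, 86435/784, 5129/28]
→ [150, 110, 183]

(1,0) stack=L1,L2,L3,L4,L5,L7; from [0,0,0]:
+L1 (α=1/3) → [79, 44, 36]
+L2 (α=4/7) → [1237/7, 424/7, 348/7]
+L3 (α=1/8) → [667/4, 281/4, 597/8]
+L4 (α=5/6) → [1529/8, 2381/24, 4837/48]
+L5 (α=1/8) → [10927/64, 17627/192, 41683/384]
+L7 (α=1/2) → [13551/128, 42587/384, 114259/768]
= [106, 111, 149]

query (0,1) [L1,L2,L3,L4,L5,L7] — begin 0,0,0
after L1 α=5/6: [175/2, 475/6, 45]
after L2 α=7/8: [2247/16, 4465/48, 731/8]
after L3 α=1/2: [2295/32, 12433/96, 2187/16]
after L4 α=2/3: [6013/32, 49489/288, 5131/48]
after L5 α=1/4: [19927/128, 49585/384, 5675/64]
after L7 α=1/2: [29015/256, 97969/768, 18667/128]
= [113, 128, 146]


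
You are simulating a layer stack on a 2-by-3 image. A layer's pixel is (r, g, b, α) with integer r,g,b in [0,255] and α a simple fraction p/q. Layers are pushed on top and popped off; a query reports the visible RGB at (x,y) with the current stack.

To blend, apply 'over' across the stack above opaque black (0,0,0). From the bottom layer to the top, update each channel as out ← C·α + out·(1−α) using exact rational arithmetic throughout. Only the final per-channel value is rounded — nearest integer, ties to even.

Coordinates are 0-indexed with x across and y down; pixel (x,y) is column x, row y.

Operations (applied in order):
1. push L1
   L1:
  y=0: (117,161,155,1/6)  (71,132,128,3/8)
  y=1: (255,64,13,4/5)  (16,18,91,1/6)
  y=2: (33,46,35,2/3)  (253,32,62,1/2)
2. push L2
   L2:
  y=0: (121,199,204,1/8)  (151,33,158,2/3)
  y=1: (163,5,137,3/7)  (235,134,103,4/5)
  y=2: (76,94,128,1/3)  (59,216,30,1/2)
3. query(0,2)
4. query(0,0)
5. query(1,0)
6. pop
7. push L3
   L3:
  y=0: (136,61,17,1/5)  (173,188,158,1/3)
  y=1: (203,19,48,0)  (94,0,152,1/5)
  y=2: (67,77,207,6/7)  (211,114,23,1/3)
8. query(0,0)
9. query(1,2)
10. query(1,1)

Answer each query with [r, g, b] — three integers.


query (0,2) [L1,L2] — begin 0,0,0
+L1 (α=2/3) → [22, 92/3, 70/3]
+L2 (α=1/3) → [40, 466/9, 524/9]
→ [40, 52, 58]

query (0,0) [L1,L2] — begin 0,0,0
after L1 α=1/6: [39/2, 161/6, 155/6]
after L2 α=1/8: [515/16, 2321/48, 2309/48]
= [32, 48, 48]

query (1,0) [L1,L2] — begin 0,0,0
L1 α=3/8: [213/8, 99/2, 48]
L2 α=2/3: [2629/24, 77/2, 364/3]
rounded: [110, 38, 121]

query (0,0) [L1,L3] — begin 0,0,0
L1 α=1/6: [39/2, 161/6, 155/6]
L3 α=1/5: [214/5, 101/3, 361/15]
→ [43, 34, 24]

at x=1,y=2 over L1,L3:
after L1 α=1/2: [253/2, 16, 31]
after L3 α=1/3: [464/3, 146/3, 85/3]
→ [155, 49, 28]

at x=1,y=1 over L1,L3:
+L1 (α=1/6) → [8/3, 3, 91/6]
+L3 (α=1/5) → [314/15, 12/5, 638/15]
→ [21, 2, 43]


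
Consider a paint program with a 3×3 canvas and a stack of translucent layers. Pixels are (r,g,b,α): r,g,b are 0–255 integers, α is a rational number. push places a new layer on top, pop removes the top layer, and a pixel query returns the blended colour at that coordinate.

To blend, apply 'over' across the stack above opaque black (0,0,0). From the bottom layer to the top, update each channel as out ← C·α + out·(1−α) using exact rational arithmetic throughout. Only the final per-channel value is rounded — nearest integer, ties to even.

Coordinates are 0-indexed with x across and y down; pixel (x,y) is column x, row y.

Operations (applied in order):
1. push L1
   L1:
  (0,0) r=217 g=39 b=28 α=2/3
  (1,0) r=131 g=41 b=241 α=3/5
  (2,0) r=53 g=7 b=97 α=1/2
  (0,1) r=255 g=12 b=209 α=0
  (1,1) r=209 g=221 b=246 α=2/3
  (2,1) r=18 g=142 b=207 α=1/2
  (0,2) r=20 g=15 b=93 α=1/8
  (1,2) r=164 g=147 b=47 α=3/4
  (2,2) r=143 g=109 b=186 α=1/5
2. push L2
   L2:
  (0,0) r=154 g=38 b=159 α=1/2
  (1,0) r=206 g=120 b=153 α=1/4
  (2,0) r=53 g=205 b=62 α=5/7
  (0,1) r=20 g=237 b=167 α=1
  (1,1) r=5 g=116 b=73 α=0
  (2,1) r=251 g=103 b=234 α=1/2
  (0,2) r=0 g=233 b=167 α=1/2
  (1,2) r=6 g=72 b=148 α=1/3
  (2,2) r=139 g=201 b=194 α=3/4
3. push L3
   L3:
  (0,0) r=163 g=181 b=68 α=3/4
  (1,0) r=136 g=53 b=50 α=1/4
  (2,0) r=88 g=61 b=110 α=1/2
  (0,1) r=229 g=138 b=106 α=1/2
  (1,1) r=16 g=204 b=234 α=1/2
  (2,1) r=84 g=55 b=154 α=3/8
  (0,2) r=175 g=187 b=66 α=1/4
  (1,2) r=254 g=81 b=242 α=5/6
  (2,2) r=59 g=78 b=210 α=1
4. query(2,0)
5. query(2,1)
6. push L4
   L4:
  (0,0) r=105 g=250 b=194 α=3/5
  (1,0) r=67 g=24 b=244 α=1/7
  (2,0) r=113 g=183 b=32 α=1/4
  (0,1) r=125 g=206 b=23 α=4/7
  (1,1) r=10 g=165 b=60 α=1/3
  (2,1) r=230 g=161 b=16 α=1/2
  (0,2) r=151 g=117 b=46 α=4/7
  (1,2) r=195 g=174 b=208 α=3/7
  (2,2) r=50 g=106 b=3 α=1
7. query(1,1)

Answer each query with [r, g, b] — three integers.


at x=2,y=0 over L1,L2,L3:
+L1 (α=1/2) → [53/2, 7/2, 97/2]
+L2 (α=5/7) → [318/7, 1032/7, 407/7]
+L3 (α=1/2) → [467/7, 1459/14, 1177/14]
rounded: [67, 104, 84]

(2,1) stack=L1,L2,L3; from [0,0,0]:
+L1 (α=1/2) → [9, 71, 207/2]
+L2 (α=1/2) → [130, 87, 675/4]
+L3 (α=3/8) → [451/4, 75, 5223/32]
→ [113, 75, 163]

query (1,1) [L1,L2,L3,L4] — begin 0,0,0
+L1 (α=2/3) → [418/3, 442/3, 164]
+L2 (α=0) → [418/3, 442/3, 164]
+L3 (α=1/2) → [233/3, 527/3, 199]
+L4 (α=1/3) → [496/9, 1549/9, 458/3]
rounded: [55, 172, 153]


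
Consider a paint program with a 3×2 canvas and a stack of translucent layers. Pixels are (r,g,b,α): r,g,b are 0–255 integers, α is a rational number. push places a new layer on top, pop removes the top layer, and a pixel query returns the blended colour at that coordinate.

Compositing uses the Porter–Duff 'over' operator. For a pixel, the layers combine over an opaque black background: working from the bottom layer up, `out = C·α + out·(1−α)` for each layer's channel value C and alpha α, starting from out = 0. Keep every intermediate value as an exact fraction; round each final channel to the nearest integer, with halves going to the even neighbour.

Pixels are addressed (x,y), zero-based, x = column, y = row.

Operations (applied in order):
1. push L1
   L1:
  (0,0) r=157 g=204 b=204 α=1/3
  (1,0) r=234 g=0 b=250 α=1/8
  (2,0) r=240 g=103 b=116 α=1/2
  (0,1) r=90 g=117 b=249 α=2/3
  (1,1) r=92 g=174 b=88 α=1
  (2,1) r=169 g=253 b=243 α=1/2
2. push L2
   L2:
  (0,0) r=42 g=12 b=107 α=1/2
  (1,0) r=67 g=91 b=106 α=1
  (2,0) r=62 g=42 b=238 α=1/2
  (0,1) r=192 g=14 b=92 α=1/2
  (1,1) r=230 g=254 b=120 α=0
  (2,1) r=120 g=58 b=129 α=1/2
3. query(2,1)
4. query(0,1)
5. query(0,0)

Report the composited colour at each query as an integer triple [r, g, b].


at x=2,y=1 over L1,L2:
L1 α=1/2: [169/2, 253/2, 243/2]
L2 α=1/2: [409/4, 369/4, 501/4]
rounded: [102, 92, 125]

at x=0,y=1 over L1,L2:
+L1 (α=2/3) → [60, 78, 166]
+L2 (α=1/2) → [126, 46, 129]
→ [126, 46, 129]

at x=0,y=0 over L1,L2:
+L1 (α=1/3) → [157/3, 68, 68]
+L2 (α=1/2) → [283/6, 40, 175/2]
= [47, 40, 88]


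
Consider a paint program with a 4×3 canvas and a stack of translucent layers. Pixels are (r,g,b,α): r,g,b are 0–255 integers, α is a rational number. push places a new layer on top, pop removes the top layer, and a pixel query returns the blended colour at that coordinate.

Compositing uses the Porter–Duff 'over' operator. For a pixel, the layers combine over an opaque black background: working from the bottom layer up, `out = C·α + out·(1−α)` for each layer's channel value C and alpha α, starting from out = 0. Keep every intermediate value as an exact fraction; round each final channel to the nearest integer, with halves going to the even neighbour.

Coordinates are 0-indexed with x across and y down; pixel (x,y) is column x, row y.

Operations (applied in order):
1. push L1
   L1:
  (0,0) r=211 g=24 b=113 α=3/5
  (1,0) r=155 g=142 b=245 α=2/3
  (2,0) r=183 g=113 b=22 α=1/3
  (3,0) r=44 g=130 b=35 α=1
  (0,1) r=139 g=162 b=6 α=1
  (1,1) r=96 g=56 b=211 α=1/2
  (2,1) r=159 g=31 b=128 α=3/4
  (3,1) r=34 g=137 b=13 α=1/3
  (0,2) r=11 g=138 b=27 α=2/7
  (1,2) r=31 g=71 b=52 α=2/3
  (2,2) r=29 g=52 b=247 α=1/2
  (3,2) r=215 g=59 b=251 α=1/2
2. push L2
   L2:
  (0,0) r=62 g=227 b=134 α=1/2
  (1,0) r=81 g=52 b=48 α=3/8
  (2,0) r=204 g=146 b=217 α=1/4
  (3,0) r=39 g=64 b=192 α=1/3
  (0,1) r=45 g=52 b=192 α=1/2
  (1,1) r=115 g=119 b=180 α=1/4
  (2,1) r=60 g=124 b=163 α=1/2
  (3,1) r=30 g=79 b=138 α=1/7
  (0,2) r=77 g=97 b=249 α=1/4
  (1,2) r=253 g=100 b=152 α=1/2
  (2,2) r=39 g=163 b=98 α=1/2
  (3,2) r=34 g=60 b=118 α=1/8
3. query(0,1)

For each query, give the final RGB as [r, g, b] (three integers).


query (0,1) [L1,L2] — begin 0,0,0
after L1 α=1: [139, 162, 6]
after L2 α=1/2: [92, 107, 99]
→ [92, 107, 99]


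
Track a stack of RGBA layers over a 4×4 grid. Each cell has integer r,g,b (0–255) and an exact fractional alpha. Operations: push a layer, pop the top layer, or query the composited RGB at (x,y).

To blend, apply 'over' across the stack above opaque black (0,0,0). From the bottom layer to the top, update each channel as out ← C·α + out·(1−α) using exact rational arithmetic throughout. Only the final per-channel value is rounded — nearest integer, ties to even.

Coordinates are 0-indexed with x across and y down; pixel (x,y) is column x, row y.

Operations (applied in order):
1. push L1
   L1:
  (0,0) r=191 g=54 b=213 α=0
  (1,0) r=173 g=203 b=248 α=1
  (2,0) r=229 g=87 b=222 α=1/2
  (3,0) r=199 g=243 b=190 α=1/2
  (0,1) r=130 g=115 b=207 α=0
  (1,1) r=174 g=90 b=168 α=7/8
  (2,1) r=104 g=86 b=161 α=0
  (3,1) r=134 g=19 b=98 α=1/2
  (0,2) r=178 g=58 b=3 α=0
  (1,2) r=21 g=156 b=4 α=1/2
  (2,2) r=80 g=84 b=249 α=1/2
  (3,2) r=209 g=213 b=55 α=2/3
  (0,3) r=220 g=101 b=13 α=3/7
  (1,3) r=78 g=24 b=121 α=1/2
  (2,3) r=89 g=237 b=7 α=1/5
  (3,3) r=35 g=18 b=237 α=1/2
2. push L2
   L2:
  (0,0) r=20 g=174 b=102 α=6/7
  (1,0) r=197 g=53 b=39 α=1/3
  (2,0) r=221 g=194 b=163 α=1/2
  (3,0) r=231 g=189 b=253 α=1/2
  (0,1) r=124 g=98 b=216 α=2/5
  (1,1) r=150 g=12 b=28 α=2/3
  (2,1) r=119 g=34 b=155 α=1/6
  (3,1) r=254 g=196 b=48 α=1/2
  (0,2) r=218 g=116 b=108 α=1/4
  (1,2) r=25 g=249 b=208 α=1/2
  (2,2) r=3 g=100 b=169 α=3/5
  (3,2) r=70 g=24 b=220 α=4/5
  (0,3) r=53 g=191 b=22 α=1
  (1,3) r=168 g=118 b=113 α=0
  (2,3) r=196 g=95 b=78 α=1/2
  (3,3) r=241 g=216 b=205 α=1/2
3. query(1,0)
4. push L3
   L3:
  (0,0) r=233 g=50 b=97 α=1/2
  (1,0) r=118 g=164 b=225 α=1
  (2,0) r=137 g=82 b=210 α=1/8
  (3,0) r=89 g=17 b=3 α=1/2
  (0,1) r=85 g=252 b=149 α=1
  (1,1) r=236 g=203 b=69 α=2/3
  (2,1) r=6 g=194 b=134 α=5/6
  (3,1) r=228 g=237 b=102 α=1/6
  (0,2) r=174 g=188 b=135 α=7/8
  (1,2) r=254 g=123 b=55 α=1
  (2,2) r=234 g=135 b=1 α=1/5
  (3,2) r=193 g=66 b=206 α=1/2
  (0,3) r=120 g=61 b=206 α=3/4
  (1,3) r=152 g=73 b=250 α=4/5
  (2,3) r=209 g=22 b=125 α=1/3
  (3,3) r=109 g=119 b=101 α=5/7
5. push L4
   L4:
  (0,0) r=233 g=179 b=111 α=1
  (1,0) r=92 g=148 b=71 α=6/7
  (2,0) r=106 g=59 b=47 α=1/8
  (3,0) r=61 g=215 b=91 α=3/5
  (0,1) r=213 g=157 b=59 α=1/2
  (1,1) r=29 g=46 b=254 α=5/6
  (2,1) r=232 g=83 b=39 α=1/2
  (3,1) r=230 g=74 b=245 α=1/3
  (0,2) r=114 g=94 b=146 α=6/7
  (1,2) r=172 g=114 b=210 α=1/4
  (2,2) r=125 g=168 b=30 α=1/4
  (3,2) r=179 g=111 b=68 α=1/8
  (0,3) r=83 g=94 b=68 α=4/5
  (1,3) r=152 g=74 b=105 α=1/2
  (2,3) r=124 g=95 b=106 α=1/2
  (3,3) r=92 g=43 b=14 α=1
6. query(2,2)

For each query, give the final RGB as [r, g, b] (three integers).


query (1,0) [L1,L2] — begin 0,0,0
L1 α=1: [173, 203, 248]
L2 α=1/3: [181, 153, 535/3]
→ [181, 153, 178]

at x=2,y=2 over L1,L2,L3,L4:
+L1 (α=1/2) → [40, 42, 249/2]
+L2 (α=3/5) → [89/5, 384/5, 756/5]
+L3 (α=1/5) → [1526/25, 2211/25, 3029/25]
+L4 (α=1/4) → [7703/100, 10833/100, 9837/100]
→ [77, 108, 98]


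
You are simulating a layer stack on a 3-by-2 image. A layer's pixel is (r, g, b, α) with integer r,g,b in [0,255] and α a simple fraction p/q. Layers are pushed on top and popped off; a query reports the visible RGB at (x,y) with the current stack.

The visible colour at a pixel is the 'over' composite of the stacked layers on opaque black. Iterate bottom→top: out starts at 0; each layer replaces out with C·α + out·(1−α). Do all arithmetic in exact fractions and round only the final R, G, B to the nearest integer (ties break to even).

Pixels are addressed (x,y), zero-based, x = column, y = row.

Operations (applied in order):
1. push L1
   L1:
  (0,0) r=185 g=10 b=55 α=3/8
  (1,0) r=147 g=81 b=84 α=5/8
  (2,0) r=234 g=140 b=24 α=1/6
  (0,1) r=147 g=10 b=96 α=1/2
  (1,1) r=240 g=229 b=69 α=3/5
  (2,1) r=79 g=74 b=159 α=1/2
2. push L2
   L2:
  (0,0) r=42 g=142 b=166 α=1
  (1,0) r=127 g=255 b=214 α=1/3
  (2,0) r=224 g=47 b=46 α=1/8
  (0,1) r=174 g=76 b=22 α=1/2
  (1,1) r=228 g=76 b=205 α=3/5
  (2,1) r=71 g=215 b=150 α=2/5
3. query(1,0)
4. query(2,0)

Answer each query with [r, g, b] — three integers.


query (1,0) [L1,L2] — begin 0,0,0
+L1 (α=5/8) → [735/8, 405/8, 105/2]
+L2 (α=1/3) → [1243/12, 475/4, 319/3]
= [104, 119, 106]

(2,0) stack=L1,L2; from [0,0,0]:
after L1 α=1/6: [39, 70/3, 4]
after L2 α=1/8: [497/8, 631/24, 37/4]
= [62, 26, 9]


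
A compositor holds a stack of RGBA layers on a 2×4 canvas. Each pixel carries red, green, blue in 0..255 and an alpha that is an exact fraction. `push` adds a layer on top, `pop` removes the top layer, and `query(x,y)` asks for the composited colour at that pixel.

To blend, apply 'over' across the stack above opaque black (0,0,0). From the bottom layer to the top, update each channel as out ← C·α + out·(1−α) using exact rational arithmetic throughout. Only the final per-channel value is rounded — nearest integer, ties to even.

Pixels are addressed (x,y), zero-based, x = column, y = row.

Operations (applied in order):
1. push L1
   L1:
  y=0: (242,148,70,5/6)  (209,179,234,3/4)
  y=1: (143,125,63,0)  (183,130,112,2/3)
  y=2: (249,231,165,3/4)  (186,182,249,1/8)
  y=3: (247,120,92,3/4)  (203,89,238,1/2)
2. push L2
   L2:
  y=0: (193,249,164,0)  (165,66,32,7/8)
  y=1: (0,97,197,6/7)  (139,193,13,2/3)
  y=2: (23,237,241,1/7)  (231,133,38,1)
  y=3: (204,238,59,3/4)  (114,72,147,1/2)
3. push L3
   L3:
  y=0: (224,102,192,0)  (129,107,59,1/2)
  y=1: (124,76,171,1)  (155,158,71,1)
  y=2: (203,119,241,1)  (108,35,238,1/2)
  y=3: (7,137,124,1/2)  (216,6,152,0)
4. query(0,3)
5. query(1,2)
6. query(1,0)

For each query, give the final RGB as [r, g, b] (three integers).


(0,3) stack=L1,L2,L3; from [0,0,0]:
L1 α=3/4: [741/4, 90, 69]
L2 α=3/4: [3189/16, 201, 123/2]
L3 α=1/2: [3301/32, 169, 371/4]
= [103, 169, 93]

query (1,2) [L1,L2,L3] — begin 0,0,0
+L1 (α=1/8) → [93/4, 91/4, 249/8]
+L2 (α=1) → [231, 133, 38]
+L3 (α=1/2) → [339/2, 84, 138]
rounded: [170, 84, 138]

at x=1,y=0 over L1,L2,L3:
+L1 (α=3/4) → [627/4, 537/4, 351/2]
+L2 (α=7/8) → [5247/32, 2385/32, 799/16]
+L3 (α=1/2) → [9375/64, 5809/64, 1743/32]
rounded: [146, 91, 54]


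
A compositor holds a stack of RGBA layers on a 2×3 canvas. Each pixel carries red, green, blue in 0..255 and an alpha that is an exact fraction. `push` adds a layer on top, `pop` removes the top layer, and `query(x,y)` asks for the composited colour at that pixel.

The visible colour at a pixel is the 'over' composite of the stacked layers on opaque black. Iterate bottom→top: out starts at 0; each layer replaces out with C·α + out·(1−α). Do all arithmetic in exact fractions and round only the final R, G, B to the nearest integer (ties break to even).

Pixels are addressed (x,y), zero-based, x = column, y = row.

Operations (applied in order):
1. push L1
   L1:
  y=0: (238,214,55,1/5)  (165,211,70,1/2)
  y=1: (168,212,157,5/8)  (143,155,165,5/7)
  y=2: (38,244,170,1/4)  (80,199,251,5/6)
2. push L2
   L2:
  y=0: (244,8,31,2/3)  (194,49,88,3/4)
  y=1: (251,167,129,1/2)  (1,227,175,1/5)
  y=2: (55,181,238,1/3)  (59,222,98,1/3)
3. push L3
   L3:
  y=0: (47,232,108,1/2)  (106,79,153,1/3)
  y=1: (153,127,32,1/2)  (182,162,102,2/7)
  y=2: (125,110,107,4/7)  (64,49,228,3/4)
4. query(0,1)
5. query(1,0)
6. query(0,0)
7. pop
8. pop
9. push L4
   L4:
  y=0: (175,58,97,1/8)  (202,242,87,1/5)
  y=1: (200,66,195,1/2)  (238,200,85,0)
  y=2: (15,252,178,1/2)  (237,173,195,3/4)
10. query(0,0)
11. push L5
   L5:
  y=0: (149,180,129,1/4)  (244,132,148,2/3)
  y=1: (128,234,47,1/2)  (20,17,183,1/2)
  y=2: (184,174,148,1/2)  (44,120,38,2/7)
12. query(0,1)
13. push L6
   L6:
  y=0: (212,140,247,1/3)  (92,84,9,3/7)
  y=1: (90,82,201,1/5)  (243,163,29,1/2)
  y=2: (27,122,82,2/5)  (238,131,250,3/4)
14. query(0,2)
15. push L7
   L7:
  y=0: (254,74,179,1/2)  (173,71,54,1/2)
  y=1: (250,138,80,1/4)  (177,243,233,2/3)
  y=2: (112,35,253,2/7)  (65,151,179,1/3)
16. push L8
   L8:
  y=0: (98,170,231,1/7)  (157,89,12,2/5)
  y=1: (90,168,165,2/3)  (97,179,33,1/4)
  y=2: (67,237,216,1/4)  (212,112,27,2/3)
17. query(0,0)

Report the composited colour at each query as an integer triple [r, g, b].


query (0,1) [L1,L2,L3] — begin 0,0,0
after L1 α=5/8: [105, 265/2, 785/8]
after L2 α=1/2: [178, 599/4, 1817/16]
after L3 α=1/2: [331/2, 1107/8, 2329/32]
= [166, 138, 73]

(1,0) stack=L1,L2,L3; from [0,0,0]:
L1 α=1/2: [165/2, 211/2, 35]
L2 α=3/4: [1329/8, 505/8, 299/4]
L3 α=1/3: [1753/12, 821/12, 605/6]
rounded: [146, 68, 101]

query (0,0) [L1,L2,L3] — begin 0,0,0
+L1 (α=1/5) → [238/5, 214/5, 11]
+L2 (α=2/3) → [2678/15, 98/5, 73/3]
+L3 (α=1/2) → [3383/30, 629/5, 397/6]
rounded: [113, 126, 66]

query (0,0) [L1,L4] — begin 0,0,0
after L1 α=1/5: [238/5, 214/5, 11]
after L4 α=1/8: [2541/40, 447/10, 87/4]
rounded: [64, 45, 22]

query (0,1) [L1,L4,L5] — begin 0,0,0
L1 α=5/8: [105, 265/2, 785/8]
L4 α=1/2: [305/2, 397/4, 2345/16]
L5 α=1/2: [561/4, 1333/8, 3097/32]
rounded: [140, 167, 97]

at x=0,y=2 over L1,L4,L5,L6:
after L1 α=1/4: [19/2, 61, 85/2]
after L4 α=1/2: [49/4, 313/2, 441/4]
after L5 α=1/2: [785/8, 661/4, 1033/8]
after L6 α=2/5: [2787/40, 2959/20, 4411/40]
→ [70, 148, 110]

at x=0,y=0 over L1,L4,L5,L6,L7,L8:
+L1 (α=1/5) → [238/5, 214/5, 11]
+L4 (α=1/8) → [2541/40, 447/10, 87/4]
+L5 (α=1/4) → [13583/160, 3141/40, 777/16]
+L6 (α=1/3) → [10181/80, 5941/60, 2753/24]
+L7 (α=1/2) → [30501/160, 10381/120, 7049/48]
+L8 (α=1/7) → [99343/560, 13781/140, 1271/8]
→ [177, 98, 159]
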